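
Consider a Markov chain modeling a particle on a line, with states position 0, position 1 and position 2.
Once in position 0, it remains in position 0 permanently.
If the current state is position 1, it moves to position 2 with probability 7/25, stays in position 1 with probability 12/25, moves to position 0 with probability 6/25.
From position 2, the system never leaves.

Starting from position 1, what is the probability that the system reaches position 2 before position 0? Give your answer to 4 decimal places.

0.5385

Let h(s) be the probability of absorption at position 2 starting from transient state s. Then h(position 2) = 1 and h(position 0) = 0. By first-step analysis:
h(position 1) = 0.24·0 + 0.48·h(position 1) + 0.28·1
Solving: h(position 1) = 0.5385.
Starting from position 1, the probability is 0.5385.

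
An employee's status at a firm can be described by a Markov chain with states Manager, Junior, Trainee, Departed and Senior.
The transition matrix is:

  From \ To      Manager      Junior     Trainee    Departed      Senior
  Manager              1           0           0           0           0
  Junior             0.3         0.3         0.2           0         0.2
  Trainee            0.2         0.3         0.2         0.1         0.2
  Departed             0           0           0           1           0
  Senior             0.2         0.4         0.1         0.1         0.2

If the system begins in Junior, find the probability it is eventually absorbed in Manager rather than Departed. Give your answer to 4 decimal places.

Let h(s) be the probability of absorption at Manager starting from transient state s. Then h(Manager) = 1 and h(Departed) = 0. By first-step analysis:
h(Junior) = 0.3·1 + 0.3·h(Junior) + 0.2·h(Trainee) + 0.2·h(Senior)
h(Trainee) = 0.2·1 + 0.3·h(Junior) + 0.2·h(Trainee) + 0.1·0 + 0.2·h(Senior)
h(Senior) = 0.2·1 + 0.4·h(Junior) + 0.1·h(Trainee) + 0.1·0 + 0.2·h(Senior)
Solving: h(Junior) = 0.8733, h(Trainee) = 0.7733, h(Senior) = 0.7833.
Starting from Junior, the probability is 0.8733.

0.8733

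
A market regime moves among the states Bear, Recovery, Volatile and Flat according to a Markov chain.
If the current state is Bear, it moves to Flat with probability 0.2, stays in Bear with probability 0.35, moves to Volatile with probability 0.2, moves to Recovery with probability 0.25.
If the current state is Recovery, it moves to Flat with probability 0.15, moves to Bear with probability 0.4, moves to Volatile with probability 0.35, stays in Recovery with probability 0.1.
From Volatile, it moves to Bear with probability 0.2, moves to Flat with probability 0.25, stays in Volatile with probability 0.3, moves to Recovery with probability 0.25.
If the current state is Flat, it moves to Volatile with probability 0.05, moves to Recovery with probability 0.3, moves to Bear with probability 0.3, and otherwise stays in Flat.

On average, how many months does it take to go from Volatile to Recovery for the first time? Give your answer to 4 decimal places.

Let t(s) be the expected number of months to first reach Recovery from state s, with t(Recovery) = 0. Conditioning on the first month:
t(Bear) = 1 + 0.35·t(Bear) + 0.2·t(Volatile) + 0.2·t(Flat)
t(Volatile) = 1 + 0.2·t(Bear) + 0.3·t(Volatile) + 0.25·t(Flat)
t(Flat) = 1 + 0.3·t(Bear) + 0.05·t(Volatile) + 0.35·t(Flat)
Solving: t(Bear) = 3.8125, t(Volatile) = 3.8001, t(Flat) = 3.5904.
Expected months from Volatile to Recovery: 3.8001.

3.8001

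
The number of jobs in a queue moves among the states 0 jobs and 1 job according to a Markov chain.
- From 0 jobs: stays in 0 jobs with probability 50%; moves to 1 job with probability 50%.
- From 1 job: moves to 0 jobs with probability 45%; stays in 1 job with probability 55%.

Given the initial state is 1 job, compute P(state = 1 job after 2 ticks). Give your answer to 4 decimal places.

Sum over the intermediate state after 1 tick:
P = P(1 job→0 jobs)·P(0 jobs→1 job) + P(1 job→1 job)·P(1 job→1 job)
  = 0.45×0.5 + 0.55×0.55
  = 0.2250 + 0.3025 = 0.5275

0.5275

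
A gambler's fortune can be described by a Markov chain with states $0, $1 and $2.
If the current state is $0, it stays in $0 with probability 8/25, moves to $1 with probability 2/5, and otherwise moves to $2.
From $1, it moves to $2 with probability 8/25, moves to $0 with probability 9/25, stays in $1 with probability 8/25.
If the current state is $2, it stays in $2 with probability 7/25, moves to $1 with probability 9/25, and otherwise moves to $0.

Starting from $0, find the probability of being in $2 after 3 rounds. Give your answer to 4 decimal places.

0.2943

Propagate the distribution vector 3 rounds from $0.
After 0 rounds: (1.0000, 0.0000, 0.0000)
After 1 round: (0.3200, 0.4000, 0.2800)
After 2 rounds: (0.3472, 0.3568, 0.2960)
After 3 rounds: (0.3461, 0.3596, 0.2943)
P(in $2 after 3 rounds) = 0.2943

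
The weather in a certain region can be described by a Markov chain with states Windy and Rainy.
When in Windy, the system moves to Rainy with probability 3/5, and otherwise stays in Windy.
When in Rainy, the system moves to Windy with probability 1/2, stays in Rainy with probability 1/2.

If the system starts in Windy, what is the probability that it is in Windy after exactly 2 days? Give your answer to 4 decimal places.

Sum over the intermediate state after 1 day:
P = P(Windy→Windy)·P(Windy→Windy) + P(Windy→Rainy)·P(Rainy→Windy)
  = 0.4×0.4 + 0.6×0.5
  = 0.1600 + 0.3000 = 0.4600

0.4600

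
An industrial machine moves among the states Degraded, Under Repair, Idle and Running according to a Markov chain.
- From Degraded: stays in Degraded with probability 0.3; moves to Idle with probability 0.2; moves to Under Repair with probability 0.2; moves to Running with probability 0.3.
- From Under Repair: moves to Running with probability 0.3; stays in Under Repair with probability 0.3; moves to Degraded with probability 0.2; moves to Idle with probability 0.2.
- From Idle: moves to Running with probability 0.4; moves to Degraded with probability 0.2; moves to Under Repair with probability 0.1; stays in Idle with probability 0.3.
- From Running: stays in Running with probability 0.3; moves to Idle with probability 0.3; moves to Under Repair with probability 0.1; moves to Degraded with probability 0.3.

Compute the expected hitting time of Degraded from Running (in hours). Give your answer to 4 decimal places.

3.8647

Let t(s) be the expected number of hours to first reach Degraded from state s, with t(Degraded) = 0. Conditioning on the first hour:
t(Under Repair) = 1 + 0.3·t(Under Repair) + 0.2·t(Idle) + 0.3·t(Running)
t(Idle) = 1 + 0.1·t(Under Repair) + 0.3·t(Idle) + 0.4·t(Running)
t(Running) = 1 + 0.1·t(Under Repair) + 0.3·t(Idle) + 0.3·t(Running)
Solving: t(Under Repair) = 4.2995, t(Idle) = 4.2512, t(Running) = 3.8647.
Expected hours from Running to Degraded: 3.8647.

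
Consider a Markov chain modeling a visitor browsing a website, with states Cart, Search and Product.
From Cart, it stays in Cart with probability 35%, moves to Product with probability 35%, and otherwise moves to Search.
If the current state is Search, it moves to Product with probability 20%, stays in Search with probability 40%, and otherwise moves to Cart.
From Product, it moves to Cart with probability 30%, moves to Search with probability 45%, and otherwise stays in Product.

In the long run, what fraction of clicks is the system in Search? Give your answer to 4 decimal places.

Let the stationary distribution be π with π = πP and π_1 + π_2 + π_3 = 1.
π_1 = 0.35·π_1 + 0.4·π_2 + 0.3·π_3
π_2 = 0.3·π_1 + 0.4·π_2 + 0.45·π_3
Solving with the normalization constraint gives π = (0.3556, 0.3778, 0.2667).
So the stationary probability of Search is 0.3778.

0.3778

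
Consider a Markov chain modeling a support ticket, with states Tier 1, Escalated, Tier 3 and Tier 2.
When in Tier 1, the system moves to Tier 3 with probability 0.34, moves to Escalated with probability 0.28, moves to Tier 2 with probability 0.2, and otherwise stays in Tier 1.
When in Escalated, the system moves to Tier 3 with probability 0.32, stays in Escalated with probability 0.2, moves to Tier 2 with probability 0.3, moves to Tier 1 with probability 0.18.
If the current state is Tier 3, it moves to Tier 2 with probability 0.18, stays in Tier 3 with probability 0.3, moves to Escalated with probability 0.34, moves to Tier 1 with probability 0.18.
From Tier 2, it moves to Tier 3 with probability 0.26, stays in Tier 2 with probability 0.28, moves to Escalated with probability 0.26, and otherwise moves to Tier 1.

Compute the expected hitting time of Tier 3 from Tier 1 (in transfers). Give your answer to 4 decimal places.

3.1716

Let t(s) be the expected number of transfers to first reach Tier 3 from state s, with t(Tier 3) = 0. Conditioning on the first transfer:
t(Tier 1) = 1 + 0.18·t(Tier 1) + 0.28·t(Escalated) + 0.2·t(Tier 2)
t(Escalated) = 1 + 0.18·t(Tier 1) + 0.2·t(Escalated) + 0.3·t(Tier 2)
t(Tier 2) = 1 + 0.2·t(Tier 1) + 0.26·t(Escalated) + 0.28·t(Tier 2)
Solving: t(Tier 1) = 3.1716, t(Escalated) = 3.2557, t(Tier 2) = 3.4456.
Expected transfers from Tier 1 to Tier 3: 3.1716.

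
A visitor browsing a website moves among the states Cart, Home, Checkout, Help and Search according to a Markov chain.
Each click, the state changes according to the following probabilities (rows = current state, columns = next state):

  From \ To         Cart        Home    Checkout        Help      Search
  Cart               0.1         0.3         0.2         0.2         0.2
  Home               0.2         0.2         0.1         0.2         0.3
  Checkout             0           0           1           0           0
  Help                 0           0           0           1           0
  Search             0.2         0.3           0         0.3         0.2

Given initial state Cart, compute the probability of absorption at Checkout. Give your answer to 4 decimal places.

Let h(s) be the probability of absorption at Checkout starting from transient state s. Then h(Checkout) = 1 and h(Help) = 0. By first-step analysis:
h(Cart) = 0.1·h(Cart) + 0.3·h(Home) + 0.2·1 + 0.2·0 + 0.2·h(Search)
h(Home) = 0.2·h(Cart) + 0.2·h(Home) + 0.1·1 + 0.2·0 + 0.3·h(Search)
h(Search) = 0.2·h(Cart) + 0.3·h(Home) + 0.3·0 + 0.2·h(Search)
Solving: h(Cart) = 0.3636, h(Home) = 0.2909, h(Search) = 0.2000.
Starting from Cart, the probability is 0.3636.

0.3636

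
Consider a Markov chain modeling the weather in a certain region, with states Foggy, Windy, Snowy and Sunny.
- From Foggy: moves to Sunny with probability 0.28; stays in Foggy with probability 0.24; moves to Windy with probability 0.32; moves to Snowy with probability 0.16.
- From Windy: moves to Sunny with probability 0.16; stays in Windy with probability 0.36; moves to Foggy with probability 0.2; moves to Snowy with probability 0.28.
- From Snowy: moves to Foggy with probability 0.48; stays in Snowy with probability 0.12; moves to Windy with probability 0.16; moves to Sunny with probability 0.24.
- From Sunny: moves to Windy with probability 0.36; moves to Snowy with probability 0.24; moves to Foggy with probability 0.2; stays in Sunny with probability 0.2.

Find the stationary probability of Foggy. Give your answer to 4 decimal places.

Let the stationary distribution be π with π = πP and π_1 + π_2 + π_3 + π_4 = 1.
π_1 = 0.24·π_1 + 0.2·π_2 + 0.48·π_3 + 0.2·π_4
π_2 = 0.32·π_1 + 0.36·π_2 + 0.16·π_3 + 0.36·π_4
π_3 = 0.16·π_1 + 0.28·π_2 + 0.12·π_3 + 0.24·π_4
Solving with the normalization constraint gives π = (0.2684, 0.3080, 0.2061, 0.2174).
So the stationary probability of Foggy is 0.2684.

0.2684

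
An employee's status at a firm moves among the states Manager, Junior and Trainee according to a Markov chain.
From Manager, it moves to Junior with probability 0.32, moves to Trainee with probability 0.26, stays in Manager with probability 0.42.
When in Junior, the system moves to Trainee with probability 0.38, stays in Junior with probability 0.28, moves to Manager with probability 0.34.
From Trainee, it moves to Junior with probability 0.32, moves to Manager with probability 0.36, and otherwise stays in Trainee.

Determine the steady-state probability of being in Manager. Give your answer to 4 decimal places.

Let the stationary distribution be π with π = πP and π_1 + π_2 + π_3 = 1.
π_1 = 0.42·π_1 + 0.34·π_2 + 0.36·π_3
π_2 = 0.32·π_1 + 0.28·π_2 + 0.32·π_3
Solving with the normalization constraint gives π = (0.3764, 0.3077, 0.3159).
So the stationary probability of Manager is 0.3764.

0.3764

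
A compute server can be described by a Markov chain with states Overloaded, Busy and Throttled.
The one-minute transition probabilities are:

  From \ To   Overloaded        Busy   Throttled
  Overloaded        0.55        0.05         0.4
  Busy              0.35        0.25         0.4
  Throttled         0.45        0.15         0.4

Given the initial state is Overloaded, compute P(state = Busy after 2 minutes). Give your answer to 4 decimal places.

Sum over the intermediate state after 1 minute:
P = P(Overloaded→Overloaded)·P(Overloaded→Busy) + P(Overloaded→Busy)·P(Busy→Busy) + P(Overloaded→Throttled)·P(Throttled→Busy)
  = 0.55×0.05 + 0.05×0.25 + 0.4×0.15
  = 0.0275 + 0.0125 + 0.0600 = 0.1000

0.1000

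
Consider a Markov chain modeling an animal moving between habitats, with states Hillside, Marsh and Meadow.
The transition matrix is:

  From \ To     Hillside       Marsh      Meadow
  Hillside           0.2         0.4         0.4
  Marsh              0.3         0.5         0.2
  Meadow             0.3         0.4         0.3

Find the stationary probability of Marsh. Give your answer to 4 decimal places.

0.4444

Let the stationary distribution be π with π = πP and π_1 + π_2 + π_3 = 1.
π_1 = 0.2·π_1 + 0.3·π_2 + 0.3·π_3
π_2 = 0.4·π_1 + 0.5·π_2 + 0.4·π_3
Solving with the normalization constraint gives π = (0.2727, 0.4444, 0.2828).
So the stationary probability of Marsh is 0.4444.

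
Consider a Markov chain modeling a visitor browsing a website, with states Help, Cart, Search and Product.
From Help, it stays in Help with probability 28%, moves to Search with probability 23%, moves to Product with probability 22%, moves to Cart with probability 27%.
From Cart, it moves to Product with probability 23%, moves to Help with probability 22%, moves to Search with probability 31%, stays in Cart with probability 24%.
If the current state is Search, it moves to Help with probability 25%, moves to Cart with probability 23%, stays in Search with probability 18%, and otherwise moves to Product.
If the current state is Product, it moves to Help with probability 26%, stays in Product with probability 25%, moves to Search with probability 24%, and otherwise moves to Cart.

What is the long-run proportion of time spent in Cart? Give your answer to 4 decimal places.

0.2478

Let the stationary distribution be π with π = πP and π_1 + π_2 + π_3 + π_4 = 1.
π_1 = 0.28·π_1 + 0.22·π_2 + 0.25·π_3 + 0.26·π_4
π_2 = 0.27·π_1 + 0.24·π_2 + 0.23·π_3 + 0.25·π_4
π_3 = 0.23·π_1 + 0.31·π_2 + 0.18·π_3 + 0.24·π_4
Solving with the normalization constraint gives π = (0.2527, 0.2478, 0.2404, 0.2591).
So the stationary probability of Cart is 0.2478.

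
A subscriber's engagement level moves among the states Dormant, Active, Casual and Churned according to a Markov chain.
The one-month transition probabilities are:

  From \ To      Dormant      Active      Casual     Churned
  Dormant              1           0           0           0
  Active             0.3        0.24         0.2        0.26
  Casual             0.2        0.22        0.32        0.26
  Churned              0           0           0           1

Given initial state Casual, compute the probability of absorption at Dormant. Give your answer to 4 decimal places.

Let h(s) be the probability of absorption at Dormant starting from transient state s. Then h(Dormant) = 1 and h(Churned) = 0. By first-step analysis:
h(Active) = 0.3·1 + 0.24·h(Active) + 0.2·h(Casual) + 0.26·0
h(Casual) = 0.2·1 + 0.22·h(Active) + 0.32·h(Casual) + 0.26·0
Solving: h(Active) = 0.5161, h(Casual) = 0.4611.
Starting from Casual, the probability is 0.4611.

0.4611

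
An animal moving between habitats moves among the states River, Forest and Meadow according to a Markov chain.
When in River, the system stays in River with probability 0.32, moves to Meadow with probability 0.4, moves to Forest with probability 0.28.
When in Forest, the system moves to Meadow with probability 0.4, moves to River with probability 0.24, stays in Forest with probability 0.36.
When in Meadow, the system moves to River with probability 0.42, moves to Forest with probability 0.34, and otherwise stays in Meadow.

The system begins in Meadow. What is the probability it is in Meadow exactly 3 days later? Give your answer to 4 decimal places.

0.3421

Propagate the distribution vector 3 days from Meadow.
After 0 days: (0.0000, 0.0000, 1.0000)
After 1 day: (0.4200, 0.3400, 0.2400)
After 2 days: (0.3168, 0.3216, 0.3616)
After 3 days: (0.3304, 0.3274, 0.3421)
P(in Meadow after 3 days) = 0.3421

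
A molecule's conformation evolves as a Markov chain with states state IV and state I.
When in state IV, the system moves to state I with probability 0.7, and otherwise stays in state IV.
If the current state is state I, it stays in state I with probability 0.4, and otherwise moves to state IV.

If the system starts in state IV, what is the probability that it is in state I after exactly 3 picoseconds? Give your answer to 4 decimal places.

Propagate the distribution vector 3 picoseconds from state IV.
After 0 picoseconds: (1.0000, 0.0000)
After 1 picosecond: (0.3000, 0.7000)
After 2 picoseconds: (0.5100, 0.4900)
After 3 picoseconds: (0.4470, 0.5530)
P(in state I after 3 picoseconds) = 0.5530

0.5530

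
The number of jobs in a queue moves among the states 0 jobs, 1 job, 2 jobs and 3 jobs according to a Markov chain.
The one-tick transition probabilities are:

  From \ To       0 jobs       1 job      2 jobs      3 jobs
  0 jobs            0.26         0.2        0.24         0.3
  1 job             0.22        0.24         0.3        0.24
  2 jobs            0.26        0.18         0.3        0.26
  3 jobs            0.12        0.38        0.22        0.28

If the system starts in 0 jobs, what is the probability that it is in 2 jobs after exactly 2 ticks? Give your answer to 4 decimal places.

0.2604

Propagate the distribution vector 2 ticks from 0 jobs.
After 0 ticks: (1.0000, 0.0000, 0.0000, 0.0000)
After 1 tick: (0.2600, 0.2000, 0.2400, 0.3000)
After 2 ticks: (0.2100, 0.2572, 0.2604, 0.2724)
P(in 2 jobs after 2 ticks) = 0.2604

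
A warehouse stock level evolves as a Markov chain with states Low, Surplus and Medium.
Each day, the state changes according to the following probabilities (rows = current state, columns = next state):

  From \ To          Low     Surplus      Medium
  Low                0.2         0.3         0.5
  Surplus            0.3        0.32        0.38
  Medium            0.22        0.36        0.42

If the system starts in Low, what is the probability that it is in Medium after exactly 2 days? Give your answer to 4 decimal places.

0.4240

Sum over the intermediate state after 1 day:
P = P(Low→Low)·P(Low→Medium) + P(Low→Surplus)·P(Surplus→Medium) + P(Low→Medium)·P(Medium→Medium)
  = 0.2×0.5 + 0.3×0.38 + 0.5×0.42
  = 0.1000 + 0.1140 + 0.2100 = 0.4240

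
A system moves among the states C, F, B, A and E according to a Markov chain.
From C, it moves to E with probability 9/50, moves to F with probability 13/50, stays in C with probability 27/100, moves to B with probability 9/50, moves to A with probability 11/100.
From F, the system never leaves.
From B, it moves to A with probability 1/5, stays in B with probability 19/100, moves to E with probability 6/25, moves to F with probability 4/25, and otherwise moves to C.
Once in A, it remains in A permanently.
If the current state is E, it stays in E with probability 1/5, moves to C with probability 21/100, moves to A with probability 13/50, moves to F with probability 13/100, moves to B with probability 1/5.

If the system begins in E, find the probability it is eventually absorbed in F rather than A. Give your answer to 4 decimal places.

Let h(s) be the probability of absorption at F starting from transient state s. Then h(F) = 1 and h(A) = 0. By first-step analysis:
h(C) = 0.27·h(C) + 0.26·1 + 0.18·h(B) + 0.11·0 + 0.18·h(E)
h(B) = 0.21·h(C) + 0.16·1 + 0.19·h(B) + 0.2·0 + 0.24·h(E)
h(E) = 0.21·h(C) + 0.13·1 + 0.2·h(B) + 0.26·0 + 0.2·h(E)
Solving: h(C) = 0.5808, h(B) = 0.4767, h(E) = 0.4341.
Starting from E, the probability is 0.4341.

0.4341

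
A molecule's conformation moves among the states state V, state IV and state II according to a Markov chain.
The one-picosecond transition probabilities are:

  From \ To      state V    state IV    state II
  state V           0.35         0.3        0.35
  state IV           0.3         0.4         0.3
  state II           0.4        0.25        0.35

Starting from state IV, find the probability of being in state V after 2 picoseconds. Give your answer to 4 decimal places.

0.3450

Sum over the intermediate state after 1 picosecond:
P = P(state IV→state V)·P(state V→state V) + P(state IV→state IV)·P(state IV→state V) + P(state IV→state II)·P(state II→state V)
  = 0.3×0.35 + 0.4×0.3 + 0.3×0.4
  = 0.1050 + 0.1200 + 0.1200 = 0.3450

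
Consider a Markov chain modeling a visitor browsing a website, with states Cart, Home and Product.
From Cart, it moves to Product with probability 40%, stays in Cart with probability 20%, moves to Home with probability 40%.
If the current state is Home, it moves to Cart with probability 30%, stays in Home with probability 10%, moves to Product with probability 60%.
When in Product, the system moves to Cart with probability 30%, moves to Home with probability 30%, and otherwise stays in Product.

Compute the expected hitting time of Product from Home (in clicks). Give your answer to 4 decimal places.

1.8333

Let t(s) be the expected number of clicks to first reach Product from state s, with t(Product) = 0. Conditioning on the first click:
t(Cart) = 1 + 0.2·t(Cart) + 0.4·t(Home)
t(Home) = 1 + 0.3·t(Cart) + 0.1·t(Home)
Solving: t(Cart) = 2.1667, t(Home) = 1.8333.
Expected clicks from Home to Product: 1.8333.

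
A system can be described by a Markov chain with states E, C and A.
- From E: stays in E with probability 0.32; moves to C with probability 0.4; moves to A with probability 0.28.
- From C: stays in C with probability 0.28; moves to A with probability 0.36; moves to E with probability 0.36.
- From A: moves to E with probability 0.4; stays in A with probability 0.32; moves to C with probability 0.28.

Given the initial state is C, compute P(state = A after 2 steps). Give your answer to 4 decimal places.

Sum over the intermediate state after 1 step:
P = P(C→E)·P(E→A) + P(C→C)·P(C→A) + P(C→A)·P(A→A)
  = 0.36×0.28 + 0.28×0.36 + 0.36×0.32
  = 0.1008 + 0.1008 + 0.1152 = 0.3168

0.3168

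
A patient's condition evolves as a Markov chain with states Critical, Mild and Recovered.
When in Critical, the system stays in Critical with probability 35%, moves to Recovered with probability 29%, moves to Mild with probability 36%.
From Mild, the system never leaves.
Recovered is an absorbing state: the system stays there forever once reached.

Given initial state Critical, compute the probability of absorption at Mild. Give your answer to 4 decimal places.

0.5538

Let h(s) be the probability of absorption at Mild starting from transient state s. Then h(Mild) = 1 and h(Recovered) = 0. By first-step analysis:
h(Critical) = 0.35·h(Critical) + 0.36·1 + 0.29·0
Solving: h(Critical) = 0.5538.
Starting from Critical, the probability is 0.5538.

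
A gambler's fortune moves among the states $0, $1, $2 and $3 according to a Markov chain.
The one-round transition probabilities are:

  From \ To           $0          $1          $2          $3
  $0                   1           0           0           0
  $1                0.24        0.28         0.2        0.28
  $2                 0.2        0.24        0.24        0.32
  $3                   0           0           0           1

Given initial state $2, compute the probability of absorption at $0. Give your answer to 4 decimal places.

0.4038

Let h(s) be the probability of absorption at $0 starting from transient state s. Then h($0) = 1 and h($3) = 0. By first-step analysis:
h($1) = 0.24·1 + 0.28·h($1) + 0.2·h($2) + 0.28·0
h($2) = 0.2·1 + 0.24·h($1) + 0.24·h($2) + 0.32·0
Solving: h($1) = 0.4455, h($2) = 0.4038.
Starting from $2, the probability is 0.4038.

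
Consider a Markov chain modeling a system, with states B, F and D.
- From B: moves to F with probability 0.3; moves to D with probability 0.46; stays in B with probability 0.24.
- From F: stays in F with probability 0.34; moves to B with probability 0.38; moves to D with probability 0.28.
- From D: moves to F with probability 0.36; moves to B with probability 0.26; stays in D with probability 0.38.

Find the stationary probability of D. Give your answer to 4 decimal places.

Let the stationary distribution be π with π = πP and π_1 + π_2 + π_3 = 1.
π_1 = 0.24·π_1 + 0.38·π_2 + 0.26·π_3
π_2 = 0.3·π_1 + 0.34·π_2 + 0.36·π_3
Solving with the normalization constraint gives π = (0.2944, 0.3356, 0.3700).
So the stationary probability of D is 0.3700.

0.3700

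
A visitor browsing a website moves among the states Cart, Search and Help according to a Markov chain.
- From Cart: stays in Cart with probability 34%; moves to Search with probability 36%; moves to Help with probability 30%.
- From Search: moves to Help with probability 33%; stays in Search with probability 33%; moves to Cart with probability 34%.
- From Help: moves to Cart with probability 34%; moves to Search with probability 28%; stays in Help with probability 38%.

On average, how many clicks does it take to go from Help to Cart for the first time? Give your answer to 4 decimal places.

Let t(s) be the expected number of clicks to first reach Cart from state s, with t(Cart) = 0. Conditioning on the first click:
t(Search) = 1 + 0.33·t(Search) + 0.33·t(Help)
t(Help) = 1 + 0.28·t(Search) + 0.38·t(Help)
Solving: t(Search) = 2.9412, t(Help) = 2.9412.
Expected clicks from Help to Cart: 2.9412.

2.9412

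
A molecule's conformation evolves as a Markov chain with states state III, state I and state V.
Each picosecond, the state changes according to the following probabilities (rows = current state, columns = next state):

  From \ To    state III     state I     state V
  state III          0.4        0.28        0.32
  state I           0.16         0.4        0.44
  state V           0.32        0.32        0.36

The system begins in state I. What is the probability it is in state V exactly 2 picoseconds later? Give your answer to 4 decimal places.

Sum over the intermediate state after 1 picosecond:
P = P(state I→state III)·P(state III→state V) + P(state I→state I)·P(state I→state V) + P(state I→state V)·P(state V→state V)
  = 0.16×0.32 + 0.4×0.44 + 0.44×0.36
  = 0.0512 + 0.1760 + 0.1584 = 0.3856

0.3856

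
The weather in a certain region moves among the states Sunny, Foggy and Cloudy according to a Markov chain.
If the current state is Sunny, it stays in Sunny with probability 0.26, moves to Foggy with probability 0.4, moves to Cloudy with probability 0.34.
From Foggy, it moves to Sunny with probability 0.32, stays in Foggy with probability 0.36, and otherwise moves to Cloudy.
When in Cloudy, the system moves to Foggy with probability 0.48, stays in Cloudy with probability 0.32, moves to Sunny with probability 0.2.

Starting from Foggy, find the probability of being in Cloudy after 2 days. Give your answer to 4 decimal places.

0.3264

Sum over the intermediate state after 1 day:
P = P(Foggy→Sunny)·P(Sunny→Cloudy) + P(Foggy→Foggy)·P(Foggy→Cloudy) + P(Foggy→Cloudy)·P(Cloudy→Cloudy)
  = 0.32×0.34 + 0.36×0.32 + 0.32×0.32
  = 0.1088 + 0.1152 + 0.1024 = 0.3264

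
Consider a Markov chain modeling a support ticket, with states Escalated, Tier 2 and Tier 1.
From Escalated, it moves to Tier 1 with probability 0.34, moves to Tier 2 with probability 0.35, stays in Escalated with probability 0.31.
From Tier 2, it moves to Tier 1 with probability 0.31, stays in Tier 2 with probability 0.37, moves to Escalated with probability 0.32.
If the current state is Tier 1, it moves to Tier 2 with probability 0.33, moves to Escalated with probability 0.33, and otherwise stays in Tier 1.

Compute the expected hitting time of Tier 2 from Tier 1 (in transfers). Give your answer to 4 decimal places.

2.9720

Let t(s) be the expected number of transfers to first reach Tier 2 from state s, with t(Tier 2) = 0. Conditioning on the first transfer:
t(Escalated) = 1 + 0.31·t(Escalated) + 0.34·t(Tier 1)
t(Tier 1) = 1 + 0.33·t(Escalated) + 0.34·t(Tier 1)
Solving: t(Escalated) = 2.9138, t(Tier 1) = 2.9720.
Expected transfers from Tier 1 to Tier 2: 2.9720.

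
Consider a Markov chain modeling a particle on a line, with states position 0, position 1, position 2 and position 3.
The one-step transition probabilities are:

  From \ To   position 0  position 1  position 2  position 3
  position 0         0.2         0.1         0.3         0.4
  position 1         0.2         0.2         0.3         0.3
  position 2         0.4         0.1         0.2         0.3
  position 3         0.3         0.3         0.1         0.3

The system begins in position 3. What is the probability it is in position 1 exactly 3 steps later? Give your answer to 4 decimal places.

Propagate the distribution vector 3 steps from position 3.
After 0 steps: (0.0000, 0.0000, 0.0000, 1.0000)
After 1 step: (0.3000, 0.3000, 0.1000, 0.3000)
After 2 steps: (0.2500, 0.1900, 0.2300, 0.3300)
After 3 steps: (0.2790, 0.1850, 0.2110, 0.3250)
P(in position 1 after 3 steps) = 0.1850

0.1850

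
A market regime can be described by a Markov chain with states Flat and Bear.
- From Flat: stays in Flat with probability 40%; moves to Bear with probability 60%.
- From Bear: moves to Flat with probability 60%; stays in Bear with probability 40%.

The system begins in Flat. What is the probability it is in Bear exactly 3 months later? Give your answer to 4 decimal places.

Propagate the distribution vector 3 months from Flat.
After 0 months: (1.0000, 0.0000)
After 1 month: (0.4000, 0.6000)
After 2 months: (0.5200, 0.4800)
After 3 months: (0.4960, 0.5040)
P(in Bear after 3 months) = 0.5040

0.5040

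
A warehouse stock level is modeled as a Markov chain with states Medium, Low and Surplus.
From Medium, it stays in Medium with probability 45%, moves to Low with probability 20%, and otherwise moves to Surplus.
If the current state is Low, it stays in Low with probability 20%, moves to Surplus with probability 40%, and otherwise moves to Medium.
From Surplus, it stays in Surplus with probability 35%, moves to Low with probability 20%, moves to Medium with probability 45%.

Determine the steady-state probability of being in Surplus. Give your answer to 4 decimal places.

Let the stationary distribution be π with π = πP and π_1 + π_2 + π_3 = 1.
π_1 = 0.45·π_1 + 0.4·π_2 + 0.45·π_3
π_2 = 0.2·π_1 + 0.2·π_2 + 0.2·π_3
Solving with the normalization constraint gives π = (0.4400, 0.2000, 0.3600).
So the stationary probability of Surplus is 0.3600.

0.3600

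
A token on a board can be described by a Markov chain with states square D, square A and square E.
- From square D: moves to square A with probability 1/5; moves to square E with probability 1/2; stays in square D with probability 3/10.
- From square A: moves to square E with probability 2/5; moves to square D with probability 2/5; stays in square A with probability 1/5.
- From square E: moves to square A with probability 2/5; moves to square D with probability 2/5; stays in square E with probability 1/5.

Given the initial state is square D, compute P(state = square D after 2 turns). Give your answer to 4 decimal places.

0.3700

Sum over the intermediate state after 1 turn:
P = P(square D→square D)·P(square D→square D) + P(square D→square A)·P(square A→square D) + P(square D→square E)·P(square E→square D)
  = 0.3×0.3 + 0.2×0.4 + 0.5×0.4
  = 0.0900 + 0.0800 + 0.2000 = 0.3700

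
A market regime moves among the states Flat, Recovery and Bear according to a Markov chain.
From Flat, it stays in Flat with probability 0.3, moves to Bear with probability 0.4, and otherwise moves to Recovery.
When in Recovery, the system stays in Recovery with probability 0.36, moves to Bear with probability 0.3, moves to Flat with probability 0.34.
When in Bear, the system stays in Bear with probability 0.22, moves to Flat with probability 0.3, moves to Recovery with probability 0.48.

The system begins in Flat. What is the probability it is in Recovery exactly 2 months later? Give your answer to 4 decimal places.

0.3900

Sum over the intermediate state after 1 month:
P = P(Flat→Flat)·P(Flat→Recovery) + P(Flat→Recovery)·P(Recovery→Recovery) + P(Flat→Bear)·P(Bear→Recovery)
  = 0.3×0.3 + 0.3×0.36 + 0.4×0.48
  = 0.0900 + 0.1080 + 0.1920 = 0.3900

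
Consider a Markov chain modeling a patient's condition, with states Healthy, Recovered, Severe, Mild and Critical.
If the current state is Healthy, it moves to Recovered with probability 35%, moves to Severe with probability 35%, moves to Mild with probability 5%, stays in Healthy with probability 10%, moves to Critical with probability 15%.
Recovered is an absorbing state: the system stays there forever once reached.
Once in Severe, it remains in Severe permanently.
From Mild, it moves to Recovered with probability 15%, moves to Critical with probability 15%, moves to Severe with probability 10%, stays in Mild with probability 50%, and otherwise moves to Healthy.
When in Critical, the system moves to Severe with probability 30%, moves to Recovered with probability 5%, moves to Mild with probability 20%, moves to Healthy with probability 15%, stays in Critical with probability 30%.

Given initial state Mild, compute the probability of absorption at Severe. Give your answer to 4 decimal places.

0.5132

Let h(s) be the probability of absorption at Severe starting from transient state s. Then h(Severe) = 1 and h(Recovered) = 0. By first-step analysis:
h(Healthy) = 0.1·h(Healthy) + 0.35·0 + 0.35·1 + 0.05·h(Mild) + 0.15·h(Critical)
h(Mild) = 0.1·h(Healthy) + 0.15·0 + 0.1·1 + 0.5·h(Mild) + 0.15·h(Critical)
h(Critical) = 0.15·h(Healthy) + 0.05·0 + 0.3·1 + 0.2·h(Mild) + 0.3·h(Critical)
Solving: h(Healthy) = 0.5323, h(Mild) = 0.5132, h(Critical) = 0.6893.
Starting from Mild, the probability is 0.5132.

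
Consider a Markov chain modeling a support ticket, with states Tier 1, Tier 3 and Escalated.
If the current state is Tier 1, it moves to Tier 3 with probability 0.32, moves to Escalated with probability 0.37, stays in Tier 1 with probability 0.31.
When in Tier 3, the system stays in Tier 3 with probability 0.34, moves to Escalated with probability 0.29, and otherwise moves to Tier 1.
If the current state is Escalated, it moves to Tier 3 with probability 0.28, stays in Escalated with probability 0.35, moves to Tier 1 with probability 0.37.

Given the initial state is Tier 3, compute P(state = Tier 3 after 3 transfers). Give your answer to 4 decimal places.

0.3128

Propagate the distribution vector 3 transfers from Tier 3.
After 0 transfers: (0.0000, 1.0000, 0.0000)
After 1 transfer: (0.3700, 0.3400, 0.2900)
After 2 transfers: (0.3478, 0.3152, 0.3370)
After 3 transfers: (0.3491, 0.3128, 0.3380)
P(in Tier 3 after 3 transfers) = 0.3128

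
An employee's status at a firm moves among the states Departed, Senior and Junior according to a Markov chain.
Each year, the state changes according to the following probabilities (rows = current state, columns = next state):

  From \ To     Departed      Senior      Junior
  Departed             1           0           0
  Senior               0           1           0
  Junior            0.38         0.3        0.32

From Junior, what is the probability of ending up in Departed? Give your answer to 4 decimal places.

0.5588

Let h(s) be the probability of absorption at Departed starting from transient state s. Then h(Departed) = 1 and h(Senior) = 0. By first-step analysis:
h(Junior) = 0.38·1 + 0.3·0 + 0.32·h(Junior)
Solving: h(Junior) = 0.5588.
Starting from Junior, the probability is 0.5588.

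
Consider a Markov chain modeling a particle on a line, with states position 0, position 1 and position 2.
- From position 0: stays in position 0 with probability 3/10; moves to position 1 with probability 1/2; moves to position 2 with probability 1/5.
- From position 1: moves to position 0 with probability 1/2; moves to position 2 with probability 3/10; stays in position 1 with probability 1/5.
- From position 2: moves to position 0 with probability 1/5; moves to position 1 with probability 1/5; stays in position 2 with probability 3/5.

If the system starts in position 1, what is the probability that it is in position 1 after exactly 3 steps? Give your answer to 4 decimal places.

0.2930

Propagate the distribution vector 3 steps from position 1.
After 0 steps: (0.0000, 1.0000, 0.0000)
After 1 step: (0.5000, 0.2000, 0.3000)
After 2 steps: (0.3100, 0.3500, 0.3400)
After 3 steps: (0.3360, 0.2930, 0.3710)
P(in position 1 after 3 steps) = 0.2930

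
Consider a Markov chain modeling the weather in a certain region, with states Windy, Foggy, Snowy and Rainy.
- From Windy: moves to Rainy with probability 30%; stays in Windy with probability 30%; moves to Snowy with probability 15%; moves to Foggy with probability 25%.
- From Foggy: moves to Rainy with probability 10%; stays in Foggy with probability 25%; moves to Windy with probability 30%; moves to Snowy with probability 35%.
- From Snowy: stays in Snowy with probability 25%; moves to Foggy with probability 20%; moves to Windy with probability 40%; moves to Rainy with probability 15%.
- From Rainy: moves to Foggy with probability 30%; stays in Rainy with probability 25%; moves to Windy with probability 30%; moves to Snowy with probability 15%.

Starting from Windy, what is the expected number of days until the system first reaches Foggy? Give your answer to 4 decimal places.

Let t(s) be the expected number of days to first reach Foggy from state s, with t(Foggy) = 0. Conditioning on the first day:
t(Windy) = 1 + 0.3·t(Windy) + 0.15·t(Snowy) + 0.3·t(Rainy)
t(Snowy) = 1 + 0.4·t(Windy) + 0.25·t(Snowy) + 0.15·t(Rainy)
t(Rainy) = 1 + 0.3·t(Windy) + 0.15·t(Snowy) + 0.25·t(Rainy)
Solving: t(Windy) = 3.9252, t(Snowy) = 4.1745, t(Rainy) = 3.7383.
Expected days from Windy to Foggy: 3.9252.

3.9252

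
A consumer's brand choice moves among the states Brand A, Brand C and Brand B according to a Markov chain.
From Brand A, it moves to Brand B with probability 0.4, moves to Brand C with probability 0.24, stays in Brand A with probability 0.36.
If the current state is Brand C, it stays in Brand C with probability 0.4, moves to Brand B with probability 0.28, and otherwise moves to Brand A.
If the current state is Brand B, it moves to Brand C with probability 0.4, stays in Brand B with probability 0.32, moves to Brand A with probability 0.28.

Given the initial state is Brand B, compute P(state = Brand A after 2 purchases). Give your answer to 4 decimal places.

0.3184

Sum over the intermediate state after 1 purchase:
P = P(Brand B→Brand A)·P(Brand A→Brand A) + P(Brand B→Brand C)·P(Brand C→Brand A) + P(Brand B→Brand B)·P(Brand B→Brand A)
  = 0.28×0.36 + 0.4×0.32 + 0.32×0.28
  = 0.1008 + 0.1280 + 0.0896 = 0.3184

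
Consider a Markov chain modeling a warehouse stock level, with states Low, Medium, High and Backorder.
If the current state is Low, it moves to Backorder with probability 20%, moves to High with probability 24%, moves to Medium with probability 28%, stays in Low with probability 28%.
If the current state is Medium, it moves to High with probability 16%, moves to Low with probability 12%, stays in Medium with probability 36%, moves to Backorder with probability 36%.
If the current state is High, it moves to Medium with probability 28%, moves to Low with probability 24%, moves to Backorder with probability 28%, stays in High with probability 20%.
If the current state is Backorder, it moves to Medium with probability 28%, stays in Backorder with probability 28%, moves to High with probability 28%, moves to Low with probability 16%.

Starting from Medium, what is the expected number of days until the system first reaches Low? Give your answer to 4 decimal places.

6.3495

Let t(s) be the expected number of days to first reach Low from state s, with t(Low) = 0. Conditioning on the first day:
t(Medium) = 1 + 0.36·t(Medium) + 0.16·t(High) + 0.36·t(Backorder)
t(High) = 1 + 0.28·t(Medium) + 0.2·t(High) + 0.28·t(Backorder)
t(Backorder) = 1 + 0.28·t(Medium) + 0.28·t(High) + 0.28·t(Backorder)
Solving: t(Medium) = 6.3495, t(High) = 5.5825, t(Backorder) = 6.0291.
Expected days from Medium to Low: 6.3495.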